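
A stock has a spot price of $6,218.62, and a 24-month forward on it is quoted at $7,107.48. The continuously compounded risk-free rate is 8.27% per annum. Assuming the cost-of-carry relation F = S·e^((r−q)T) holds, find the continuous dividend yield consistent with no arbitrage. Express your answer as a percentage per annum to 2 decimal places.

From F = S·e^((r−q)T): (r − q) = ln(F/S)/T
ln(7107.48/6218.62) = ln(1.142935) = 0.133600
(r − q) = 0.133600 / (24/12) = 0.066800
q = r − ln(F/S)/T = 0.0827 − 0.066800 = 0.015900
q = 1.59%

1.59%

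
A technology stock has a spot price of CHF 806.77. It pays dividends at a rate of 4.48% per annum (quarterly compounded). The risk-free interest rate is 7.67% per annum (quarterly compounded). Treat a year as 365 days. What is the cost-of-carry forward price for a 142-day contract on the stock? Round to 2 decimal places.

CHF 816.69

F = S · (1+r/4)^(4T) / (1+q/4)^(4T)
= 806.77 × 1.029998 / 1.017483 = 806.77 × 1.012300
F = CHF 816.69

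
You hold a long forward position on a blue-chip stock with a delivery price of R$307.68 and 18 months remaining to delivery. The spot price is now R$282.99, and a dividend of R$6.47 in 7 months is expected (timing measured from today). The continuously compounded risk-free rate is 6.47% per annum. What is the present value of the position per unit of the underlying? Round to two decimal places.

-R$2.46

PV(remaining dividends) I = 6.47·e^(−0.0647·7/12) = 6.2304
Current forward F = (S − I)·e^(rT) = (282.99 − 6.2304)·e^(0.0647·18/12) = 276.7596 × 1.101915 = 304.9656
Value (long) = (F − K)·e^(−rT) = (304.9656 − 307.68) × 0.907511 = -2.4633
Value = -R$2.46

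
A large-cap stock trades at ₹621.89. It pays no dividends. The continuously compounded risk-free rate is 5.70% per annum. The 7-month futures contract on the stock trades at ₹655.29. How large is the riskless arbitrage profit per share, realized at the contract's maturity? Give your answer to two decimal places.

₹12.37 per share

Fair futures: F* = S·e^(carry·T), with carry = r = 0.0570
F* = 621.89 · e^(0.0570 × 7/12) = 621.89 · e^0.033250 = 621.89 × 1.033809 = ₹642.9155
Market ₹655.29 > fair ₹642.9155: forward overpriced → cash-and-carry (buy spot, short the forward).
At maturity, profit = |F_mkt − F*| = |655.29 − 642.9155| = ₹12.37 per share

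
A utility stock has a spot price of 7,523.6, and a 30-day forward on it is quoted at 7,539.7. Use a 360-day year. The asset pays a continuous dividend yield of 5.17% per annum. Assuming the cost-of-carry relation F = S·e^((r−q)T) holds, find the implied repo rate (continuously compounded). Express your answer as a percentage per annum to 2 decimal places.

7.74%

From F = S·e^((r−q)T): (r − q) = ln(F/S)/T
ln(7539.7/7523.6) = ln(1.002140) = 0.002138
(r − q) = 0.002138 / (30/360) = 0.025656
r = ln(F/S)/T + q = 0.025656 + 0.0517 = 0.077356
r = 7.74%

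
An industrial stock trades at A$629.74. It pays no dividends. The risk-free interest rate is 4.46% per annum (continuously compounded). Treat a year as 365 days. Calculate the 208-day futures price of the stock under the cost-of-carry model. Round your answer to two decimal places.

F = S·e^(rT) = 629.74 · e^(0.0446 × 208/365)
= 629.74 · e^0.025416 = 629.74 × 1.025742
F = A$645.95

A$645.95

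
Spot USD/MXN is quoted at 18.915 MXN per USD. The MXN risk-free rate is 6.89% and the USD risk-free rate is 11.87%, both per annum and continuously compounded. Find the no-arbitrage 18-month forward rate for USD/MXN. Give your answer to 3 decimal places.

F = S·e^((r_MXN − r_USD)T) = 18.915 · e^((0.0689 − 0.1187) × 18/12)
= 18.915 · e^-0.074700 = 18.915 × 0.928022
F = 17.554 MXN per USD

17.554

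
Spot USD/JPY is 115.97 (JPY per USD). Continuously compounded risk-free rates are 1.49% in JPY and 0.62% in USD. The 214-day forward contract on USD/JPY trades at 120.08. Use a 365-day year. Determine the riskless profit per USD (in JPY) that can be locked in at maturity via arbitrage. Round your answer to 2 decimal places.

Fair forward: F* = S·e^(carry·T), with carry = (r_JPY − r_USD) = 0.0149 − 0.0062 = 0.0087
F* = 115.97 · e^(0.0087 × 214/365) = 115.97 · e^0.005101 = 115.97 × 1.005114 = 116.5631
Market 120.08 > fair 116.5631: forward overpriced → cash-and-carry (buy spot, short the forward).
At maturity, profit = |F_mkt − F*| = |120.08 − 116.5631| = 3.52 per USD (in JPY)

3.52 per USD (in JPY)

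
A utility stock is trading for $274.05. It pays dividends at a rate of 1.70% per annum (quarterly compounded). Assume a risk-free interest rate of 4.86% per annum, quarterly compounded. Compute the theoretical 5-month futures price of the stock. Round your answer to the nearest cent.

F = S · (1+r/4)^(4T) / (1+q/4)^(4T)
= 274.05 × 1.020332 / 1.007093 = 274.05 × 1.013146
F = $277.65

$277.65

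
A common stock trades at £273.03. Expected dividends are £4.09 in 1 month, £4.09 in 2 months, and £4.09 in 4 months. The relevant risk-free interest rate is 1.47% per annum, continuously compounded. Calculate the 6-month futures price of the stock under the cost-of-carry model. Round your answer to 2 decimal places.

£262.72

PV(dividends) I = 4.09·e^(−0.0147·1/12) + 4.09·e^(−0.0147·2/12) + 4.09·e^(−0.0147·4/12)
I = 4.0850 + 4.0800 + 4.0700 = 12.2350
F = (S − I)·e^(rT) = (273.03 − 12.2350) · e^(0.0147·6/12)
= 260.7950 · e^0.007350 = 260.7950 × 1.007377 = £262.72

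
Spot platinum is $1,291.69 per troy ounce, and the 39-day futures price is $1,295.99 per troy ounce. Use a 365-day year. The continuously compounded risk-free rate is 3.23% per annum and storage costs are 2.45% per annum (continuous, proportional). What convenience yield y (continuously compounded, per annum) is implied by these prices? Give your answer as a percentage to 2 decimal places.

2.57%

F = S·e^((r+u−y)T) ⇒ (r+u−y) = ln(F/S)/T
ln(1295.99/1291.69) = 0.003323; /T ⇒ 0.031100
y = r + u − ln(F/S)/T = 0.0323 + 0.0245 − 0.031100 = 0.025700
y = 2.57%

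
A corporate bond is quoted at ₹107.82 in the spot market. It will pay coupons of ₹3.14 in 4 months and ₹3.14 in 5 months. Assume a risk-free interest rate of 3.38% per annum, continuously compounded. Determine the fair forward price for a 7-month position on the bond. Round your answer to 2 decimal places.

₹103.64

PV(coupons) I = 3.14·e^(−0.0338·4/12) + 3.14·e^(−0.0338·5/12)
I = 3.1048 + 3.0961 = 6.2009
F = (S − I)·e^(rT) = (107.82 − 6.2009) · e^(0.0338·7/12)
= 101.6191 · e^0.019717 = 101.6191 × 1.019913 = ₹103.64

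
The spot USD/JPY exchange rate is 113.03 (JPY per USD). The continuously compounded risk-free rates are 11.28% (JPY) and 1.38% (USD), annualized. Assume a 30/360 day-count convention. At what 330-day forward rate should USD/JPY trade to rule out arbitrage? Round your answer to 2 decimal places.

F = S·e^((r_JPY − r_USD)T) = 113.03 · e^((0.1128 − 0.0138) × 330/360)
= 113.03 · e^0.090750 = 113.03 × 1.094995
F = 123.77 JPY per USD

123.77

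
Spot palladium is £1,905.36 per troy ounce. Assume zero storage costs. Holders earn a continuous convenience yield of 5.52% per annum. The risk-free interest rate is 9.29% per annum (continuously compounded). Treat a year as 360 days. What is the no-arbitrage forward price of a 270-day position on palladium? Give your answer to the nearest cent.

£1,960.00 per troy ounce

Net carry = r + u − y = 0.0929 + 0.0000 − 0.0552 = 0.0377
F = S·e^((r+u−y)T) = 1905.36 · e^(0.0377 × 270/360) = 1905.36 · e^0.02827500
= 1905.36 × 1.02867853 = £1,960.00 per troy ounce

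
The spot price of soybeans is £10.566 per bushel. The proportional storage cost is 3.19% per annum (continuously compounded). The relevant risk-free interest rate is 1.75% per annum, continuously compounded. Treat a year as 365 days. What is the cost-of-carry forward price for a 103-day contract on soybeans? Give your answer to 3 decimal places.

£10.714 per bushel

Net carry = r + u − y = 0.0175 + 0.0319 − 0.0000 = 0.0494
F = S·e^((r+u−y)T) = 10.566 · e^(0.0494 × 103/365) = 10.566 · e^0.013940
= 10.566 × 1.014038 = £10.714 per bushel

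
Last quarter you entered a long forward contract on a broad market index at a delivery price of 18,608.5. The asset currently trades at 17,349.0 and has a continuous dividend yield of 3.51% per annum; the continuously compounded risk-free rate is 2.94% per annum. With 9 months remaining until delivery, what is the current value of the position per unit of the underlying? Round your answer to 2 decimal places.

Current fair forward for the remaining 9 months: F = S·e^((r − q)·T), (r − q) = 0.0294 − 0.0351 = -0.0057
F = 17349.0 · e^(-0.0057 × 9/12) = 17349.0 × 0.99573412 = 17274.9912
Value of long forward = (F − K)·e^(−rT) = (17274.9912 − 18608.5) · e^(−0.0294·9/12)
= -1333.5088 × 0.97819132 = -1304.43

-1304.43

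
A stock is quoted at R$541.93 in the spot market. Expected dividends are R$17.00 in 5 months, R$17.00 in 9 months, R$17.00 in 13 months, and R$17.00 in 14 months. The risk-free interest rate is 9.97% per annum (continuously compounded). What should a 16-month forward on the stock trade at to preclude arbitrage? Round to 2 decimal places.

R$547.62

PV(dividends) I = 17.00·e^(−0.0997·5/12) + 17.00·e^(−0.0997·9/12) + 17.00·e^(−0.0997·13/12) + 17.00·e^(−0.0997·14/12)
I = 16.3083 + 15.7752 + 15.2595 + 15.1333 = 62.4763
F = (S − I)·e^(rT) = (541.93 − 62.4763) · e^(0.0997·16/12)
= 479.4537 · e^0.132933 = 479.4537 × 1.142173 = R$547.62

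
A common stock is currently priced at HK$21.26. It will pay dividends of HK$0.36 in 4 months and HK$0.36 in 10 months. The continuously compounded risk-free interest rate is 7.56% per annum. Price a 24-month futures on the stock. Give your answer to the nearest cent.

HK$23.93

PV(dividends) I = 0.36·e^(−0.0756·4/12) + 0.36·e^(−0.0756·10/12)
I = 0.3510 + 0.3380 = 0.6890
F = (S − I)·e^(rT) = (21.26 − 0.6890) · e^(0.0756·24/12)
= 20.5710 · e^0.151200 = 20.5710 × 1.163229 = HK$23.93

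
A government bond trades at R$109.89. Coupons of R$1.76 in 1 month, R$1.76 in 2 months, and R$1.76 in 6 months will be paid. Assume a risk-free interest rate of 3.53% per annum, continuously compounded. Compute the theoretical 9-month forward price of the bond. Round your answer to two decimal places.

PV(coupons) I = 1.76·e^(−0.0353·1/12) + 1.76·e^(−0.0353·2/12) + 1.76·e^(−0.0353·6/12)
I = 1.7548 + 1.7497 + 1.7292 = 5.2337
F = (S − I)·e^(rT) = (109.89 − 5.2337) · e^(0.0353·9/12)
= 104.6563 · e^0.026475 = 104.6563 × 1.026829 = R$107.46

R$107.46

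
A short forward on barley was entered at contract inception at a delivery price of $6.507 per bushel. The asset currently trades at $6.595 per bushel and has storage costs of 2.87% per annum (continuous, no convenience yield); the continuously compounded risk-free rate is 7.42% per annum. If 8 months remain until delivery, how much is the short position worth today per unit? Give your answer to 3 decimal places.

-$0.529 per bushel

Current fair forward for the remaining 8 months: F = S·e^((r + u)·T), (r + u) = 0.0742 + 0.0287 = 0.1029
F = 6.595 · e^(0.1029 × 8/12) = 6.595 × 1.071008 = 7.0633
Value of long forward = (F − K)·e^(−rT) = (7.0633 − 6.507) · e^(−0.0742·8/12)
= 0.5563 × 0.951737 = 0.529
Short position value = −(long value) = -$0.529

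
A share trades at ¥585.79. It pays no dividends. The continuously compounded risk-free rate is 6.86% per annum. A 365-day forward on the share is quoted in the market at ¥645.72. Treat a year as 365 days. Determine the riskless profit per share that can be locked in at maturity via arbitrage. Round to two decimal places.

¥18.33 per share

Fair forward: F* = S·e^(carry·T), with carry = r = 0.0686
F* = 585.79 · e^(0.0686 × 365/365) = 585.79 · e^0.068600 = 585.79 × 1.071008 = ¥627.3858
Market ¥645.72 > fair ¥627.3858: forward overpriced → cash-and-carry (buy spot, short the forward).
At maturity, profit = |F_mkt − F*| = |645.72 − 627.3858| = ¥18.33 per share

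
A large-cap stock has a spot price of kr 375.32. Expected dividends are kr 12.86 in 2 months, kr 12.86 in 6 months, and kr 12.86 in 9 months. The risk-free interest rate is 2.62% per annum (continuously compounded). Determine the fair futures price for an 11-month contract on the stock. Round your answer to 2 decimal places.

kr 345.41

PV(dividends) I = 12.86·e^(−0.0262·2/12) + 12.86·e^(−0.0262·6/12) + 12.86·e^(−0.0262·9/12)
I = 12.8040 + 12.6926 + 12.6098 = 38.1064
F = (S − I)·e^(rT) = (375.32 − 38.1064) · e^(0.0262·11/12)
= 337.2136 · e^0.024017 = 337.2136 × 1.024308 = kr 345.41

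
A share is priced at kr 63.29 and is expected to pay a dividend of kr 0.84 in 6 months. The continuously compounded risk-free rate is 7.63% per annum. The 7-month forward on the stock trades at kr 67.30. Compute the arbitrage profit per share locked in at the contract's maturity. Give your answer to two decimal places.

kr 1.97 per share

PV(dividends) I = 0.84·e^(−0.0763·6/12) = 0.8086
Fair forward F* = (S − I)·e^(rT) = (63.29 − 0.8086)·e^0.044508 = 62.4814 × 1.045513 = 65.3251
Market kr 67.30 > fair 65.3251: forward overpriced → cash-and-carry (borrow at r, buy the stock and collect the dividends, short the forward).
Profit at T = |F_mkt − F*| = |67.30 − 65.3251| = kr 1.97 per share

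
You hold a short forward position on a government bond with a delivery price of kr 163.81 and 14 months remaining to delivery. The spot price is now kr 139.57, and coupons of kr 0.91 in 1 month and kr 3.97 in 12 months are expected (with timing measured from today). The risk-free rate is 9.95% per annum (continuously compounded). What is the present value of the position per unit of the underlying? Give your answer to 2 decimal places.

PV(remaining coupons) I = 0.91·e^(−0.0995·1/12) + 3.97·e^(−0.0995·12/12) = 4.4965
Current forward F = (S − I)·e^(rT) = (139.57 − 4.4965)·e^(0.0995·14/12) = 135.0735 × 1.123089 = 151.6996
Value (long) = (F − K)·e^(−rT) = (151.6996 − 163.81) × 0.890401 = -10.7831
Short position value = −(long value) = kr 10.78

kr 10.78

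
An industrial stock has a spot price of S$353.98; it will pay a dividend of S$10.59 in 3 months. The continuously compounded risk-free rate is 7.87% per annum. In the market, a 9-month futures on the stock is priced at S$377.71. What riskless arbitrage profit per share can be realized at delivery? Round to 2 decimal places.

S$13.22 per share

PV(dividends) I = 10.59·e^(−0.0787·3/12) = 10.3837
Fair futures F* = (S − I)·e^(rT) = (353.98 − 10.3837)·e^0.059025 = 343.5963 × 1.060802 = 364.4876
Market S$377.71 > fair 364.4876: forward overpriced → cash-and-carry (borrow at r, buy the stock and collect the dividends, short the forward).
Profit at T = |F_mkt − F*| = |377.71 − 364.4876| = S$13.22 per share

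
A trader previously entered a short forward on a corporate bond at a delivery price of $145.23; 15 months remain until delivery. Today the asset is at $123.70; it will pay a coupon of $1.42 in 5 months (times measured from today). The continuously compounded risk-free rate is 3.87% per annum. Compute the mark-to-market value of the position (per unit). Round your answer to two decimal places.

$16.07

PV(remaining coupons) I = 1.42·e^(−0.0387·5/12) = 1.3973
Current forward F = (S − I)·e^(rT) = (123.70 − 1.3973)·e^(0.0387·15/12) = 122.3027 × 1.049564 = 128.3645
Value (long) = (F − K)·e^(−rT) = (128.3645 − 145.23) × 0.952776 = -16.0690
Short position value = −(long value) = $16.07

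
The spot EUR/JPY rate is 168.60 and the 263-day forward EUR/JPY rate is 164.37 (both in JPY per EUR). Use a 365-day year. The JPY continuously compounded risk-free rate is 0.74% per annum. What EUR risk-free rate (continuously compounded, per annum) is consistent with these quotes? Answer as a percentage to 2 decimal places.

F = S·e^((r_JPY − r_EUR)T) ⇒ r_EUR = r_JPY − ln(F/S)/T
ln(164.37/168.60) = -0.025409; /(263/365) = -0.035263
r_EUR = 0.0074 + 0.035263 = 0.042663
r_EUR = 4.27%

4.27%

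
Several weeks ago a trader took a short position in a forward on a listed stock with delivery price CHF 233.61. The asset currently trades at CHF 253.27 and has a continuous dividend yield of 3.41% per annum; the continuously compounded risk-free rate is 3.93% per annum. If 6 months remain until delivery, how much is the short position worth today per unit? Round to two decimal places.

-CHF 19.92

Current fair forward for the remaining 6 months: F = S·e^((r − q)·T), (r − q) = 0.0393 − 0.0341 = 0.0052
F = 253.27 · e^(0.0052 × 6/12) = 253.27 × 1.002603 = 253.9293
Value of long forward = (F − K)·e^(−rT) = (253.9293 − 233.61) · e^(−0.0393·6/12)
= 20.3193 × 0.980542 = 19.92
Short position value = −(long value) = -CHF 19.92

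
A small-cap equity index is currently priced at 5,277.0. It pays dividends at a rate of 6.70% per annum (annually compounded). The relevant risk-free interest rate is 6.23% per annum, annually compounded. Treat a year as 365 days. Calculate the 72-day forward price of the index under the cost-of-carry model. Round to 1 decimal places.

5,272.4

F = S · (1+r)^T / (1+q)^T
= 5277.0 × 1.011993 / 1.012875 = 5277.0 × 0.999129
F = 5,272.4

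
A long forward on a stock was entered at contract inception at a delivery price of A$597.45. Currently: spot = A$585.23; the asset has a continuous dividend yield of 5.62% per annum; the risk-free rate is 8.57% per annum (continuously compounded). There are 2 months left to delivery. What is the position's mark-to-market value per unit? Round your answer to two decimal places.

Current fair forward for the remaining 2 months: F = S·e^((r − q)·T), (r − q) = 0.0857 − 0.0562 = 0.0295
F = 585.23 · e^(0.0295 × 2/12) = 585.23 × 1.004929 = 588.1146
Value of long forward = (F − K)·e^(−rT) = (588.1146 − 597.45) · e^(−0.0857·2/12)
= -9.3354 × 0.985818 = -9.20

-A$9.20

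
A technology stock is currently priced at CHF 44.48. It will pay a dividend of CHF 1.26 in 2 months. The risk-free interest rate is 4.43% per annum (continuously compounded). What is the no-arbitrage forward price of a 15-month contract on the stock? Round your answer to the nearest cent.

CHF 45.69

PV(dividends) I = 1.26·e^(−0.0443·2/12)
I = 1.2507
F = (S − I)·e^(rT) = (44.48 − 1.2507) · e^(0.0443·15/12)
= 43.2293 · e^0.055375 = 43.2293 × 1.056937 = CHF 45.69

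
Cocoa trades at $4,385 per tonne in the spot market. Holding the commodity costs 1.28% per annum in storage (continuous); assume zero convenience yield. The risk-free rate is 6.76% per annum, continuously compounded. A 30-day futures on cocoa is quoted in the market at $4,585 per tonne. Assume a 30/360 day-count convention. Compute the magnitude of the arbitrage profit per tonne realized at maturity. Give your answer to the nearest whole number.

$171 per tonne

Fair futures: F* = S·e^(carry·T), with carry = (r + u) = 0.0676 + 0.0128 = 0.0804
F* = 4385 · e^(0.0804 × 30/360) = 4385 · e^0.006700 = 4385 × 1.006722 = $4414.4760
Market $4585 > fair $4414.4760: forward overpriced → cash-and-carry (buy spot, short the forward).
At maturity, profit = |F_mkt − F*| = |4585 − 4414.4760| = $171 per tonne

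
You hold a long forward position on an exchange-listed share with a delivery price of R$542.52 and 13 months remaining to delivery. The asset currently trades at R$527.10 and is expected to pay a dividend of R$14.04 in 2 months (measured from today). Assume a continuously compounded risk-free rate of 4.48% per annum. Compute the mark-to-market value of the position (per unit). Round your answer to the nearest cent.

PV(remaining dividends) I = 14.04·e^(−0.0448·2/12) = 13.9356
Current forward F = (S − I)·e^(rT) = (527.10 − 13.9356)·e^(0.0448·13/12) = 513.1644 × 1.049730 = 538.6841
Value (long) = (F − K)·e^(−rT) = (538.6841 − 542.52) × 0.952626 = -3.6542
Value = -R$3.65

-R$3.65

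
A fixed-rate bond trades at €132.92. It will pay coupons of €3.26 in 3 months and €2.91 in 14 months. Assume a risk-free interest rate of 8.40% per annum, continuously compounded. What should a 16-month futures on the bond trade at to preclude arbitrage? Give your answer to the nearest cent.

€142.15

PV(coupons) I = 3.26·e^(−0.0840·3/12) + 2.91·e^(−0.0840·14/12)
I = 3.1923 + 2.6383 = 5.8306
F = (S − I)·e^(rT) = (132.92 − 5.8306) · e^(0.0840·16/12)
= 127.0894 · e^0.112000 = 127.0894 × 1.118513 = €142.15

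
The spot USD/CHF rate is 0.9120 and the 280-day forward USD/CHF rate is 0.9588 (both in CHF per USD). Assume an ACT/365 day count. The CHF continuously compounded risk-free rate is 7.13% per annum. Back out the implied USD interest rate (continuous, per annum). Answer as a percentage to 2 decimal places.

0.61%

F = S·e^((r_CHF − r_USD)T) ⇒ r_USD = r_CHF − ln(F/S)/T
ln(0.9588/0.9120) = 0.050043; /(280/365) = 0.065235
r_USD = 0.0713 − 0.065235 = 0.006065
r_USD = 0.61%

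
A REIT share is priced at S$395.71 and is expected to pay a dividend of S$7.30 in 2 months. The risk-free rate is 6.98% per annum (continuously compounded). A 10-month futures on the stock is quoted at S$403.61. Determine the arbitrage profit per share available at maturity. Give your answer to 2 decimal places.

PV(dividends) I = 7.30·e^(−0.0698·2/12) = 7.2156
Fair futures F* = (S − I)·e^(rT) = (395.71 − 7.2156)·e^0.058167 = 388.4944 × 1.059892 = 411.7621
Market S$403.61 < fair 411.7621: forward underpriced → reverse cash-and-carry (short the stock, invest proceeds at r, pay the dividends, go long the forward).
Profit at T = |F_mkt − F*| = |403.61 − 411.7621| = S$8.15 per share

S$8.15 per share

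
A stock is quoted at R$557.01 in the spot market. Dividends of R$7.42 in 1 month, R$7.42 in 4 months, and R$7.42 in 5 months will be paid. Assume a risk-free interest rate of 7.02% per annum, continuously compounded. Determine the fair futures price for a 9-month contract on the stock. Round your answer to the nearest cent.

PV(dividends) I = 7.42·e^(−0.0702·1/12) + 7.42·e^(−0.0702·4/12) + 7.42·e^(−0.0702·5/12)
I = 7.3767 + 7.2484 + 7.2061 = 21.8312
F = (S − I)·e^(rT) = (557.01 − 21.8312) · e^(0.0702·9/12)
= 535.1788 · e^0.052650 = 535.1788 × 1.054061 = R$564.11

R$564.11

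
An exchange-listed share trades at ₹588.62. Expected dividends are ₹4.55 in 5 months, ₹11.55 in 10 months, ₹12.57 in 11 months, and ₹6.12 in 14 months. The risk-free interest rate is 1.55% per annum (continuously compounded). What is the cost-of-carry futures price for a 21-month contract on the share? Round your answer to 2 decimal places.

₹569.54

PV(dividends) I = 4.55·e^(−0.0155·5/12) + 11.55·e^(−0.0155·10/12) + 12.57·e^(−0.0155·11/12) + 6.12·e^(−0.0155·14/12)
I = 4.5207 + 11.4018 + 12.3927 + 6.0103 = 34.3255
F = (S − I)·e^(rT) = (588.62 − 34.3255) · e^(0.0155·21/12)
= 554.2945 · e^0.027125 = 554.2945 × 1.027496 = ₹569.54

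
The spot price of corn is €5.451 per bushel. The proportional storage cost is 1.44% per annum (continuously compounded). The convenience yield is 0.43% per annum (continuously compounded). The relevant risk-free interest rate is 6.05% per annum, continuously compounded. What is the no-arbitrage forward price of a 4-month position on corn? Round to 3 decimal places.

Net carry = r + u − y = 0.0605 + 0.0144 − 0.0043 = 0.0706
F = S·e^((r+u−y)T) = 5.451 · e^(0.0706 × 4/12) = 5.451 · e^0.023533
= 5.451 × 1.023812 = €5.581 per bushel

€5.581 per bushel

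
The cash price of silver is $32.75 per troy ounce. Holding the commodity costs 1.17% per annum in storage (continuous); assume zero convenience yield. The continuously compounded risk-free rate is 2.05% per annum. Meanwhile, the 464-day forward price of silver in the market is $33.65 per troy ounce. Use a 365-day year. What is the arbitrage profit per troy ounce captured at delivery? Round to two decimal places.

$0.47 per troy ounce

Fair forward: F* = S·e^(carry·T), with carry = (r + u) = 0.0205 + 0.0117 = 0.0322
F* = 32.75 · e^(0.0322 × 464/365) = 32.75 · e^0.040934 = 32.75 × 1.041783 = $34.1184
Market $33.65 < fair $34.1184: forward underpriced → reverse cash-and-carry (short spot, go long the forward).
At maturity, profit = |F_mkt − F*| = |33.65 − 34.1184| = $0.47 per troy ounce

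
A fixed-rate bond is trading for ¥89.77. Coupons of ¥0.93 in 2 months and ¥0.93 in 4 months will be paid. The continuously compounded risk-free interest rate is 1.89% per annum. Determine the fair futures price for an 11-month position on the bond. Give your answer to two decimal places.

¥89.46

PV(coupons) I = 0.93·e^(−0.0189·2/12) + 0.93·e^(−0.0189·4/12)
I = 0.9271 + 0.9242 = 1.8513
F = (S − I)·e^(rT) = (89.77 − 1.8513) · e^(0.0189·11/12)
= 87.9187 · e^0.017325 = 87.9187 × 1.017476 = ¥89.46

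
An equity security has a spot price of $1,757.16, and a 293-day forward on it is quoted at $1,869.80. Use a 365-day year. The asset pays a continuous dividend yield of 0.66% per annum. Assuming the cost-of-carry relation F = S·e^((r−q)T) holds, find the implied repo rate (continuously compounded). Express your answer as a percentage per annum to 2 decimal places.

From F = S·e^((r−q)T): (r − q) = ln(F/S)/T
ln(1869.80/1757.16) = ln(1.064103) = 0.062132
(r − q) = 0.062132 / (293/365) = 0.077400
r = ln(F/S)/T + q = 0.077400 + 0.0066 = 0.084000
r = 8.40%

8.40%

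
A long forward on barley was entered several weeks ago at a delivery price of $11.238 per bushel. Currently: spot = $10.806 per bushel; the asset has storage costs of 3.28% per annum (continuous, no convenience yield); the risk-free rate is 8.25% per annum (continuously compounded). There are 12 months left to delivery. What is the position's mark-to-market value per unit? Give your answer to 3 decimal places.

$0.818 per bushel

Current fair forward for the remaining 12 months: F = S·e^((r + u)·T), (r + u) = 0.0825 + 0.0328 = 0.1153
F = 10.806 · e^(0.1153 × 12/12) = 10.806 × 1.122210 = 12.1266
Value of long forward = (F − K)·e^(−rT) = (12.1266 − 11.238) · e^(−0.0825·12/12)
= 0.8886 × 0.920811 = 0.818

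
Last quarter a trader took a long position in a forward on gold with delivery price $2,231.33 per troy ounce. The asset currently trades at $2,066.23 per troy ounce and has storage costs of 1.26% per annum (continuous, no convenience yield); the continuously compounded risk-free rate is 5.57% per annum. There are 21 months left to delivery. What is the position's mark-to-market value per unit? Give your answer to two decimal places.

Current fair forward for the remaining 21 months: F = S·e^((r + u)·T), (r + u) = 0.0557 + 0.0126 = 0.0683
F = 2066.23 · e^(0.0683 × 21/12) = 2066.23 × 1.12696142 = 2328.5615
Value of long forward = (F − K)·e^(−rT) = (2328.5615 − 2231.33) · e^(−0.0557·21/12)
= 97.2315 × 0.90712502 = 88.20

$88.20 per troy ounce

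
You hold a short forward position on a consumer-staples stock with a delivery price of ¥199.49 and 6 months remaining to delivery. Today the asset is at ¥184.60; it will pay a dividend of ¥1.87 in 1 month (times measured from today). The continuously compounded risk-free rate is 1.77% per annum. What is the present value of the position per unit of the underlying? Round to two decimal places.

PV(remaining dividends) I = 1.87·e^(−0.0177·1/12) = 1.8672
Current forward F = (S − I)·e^(rT) = (184.60 − 1.8672)·e^(0.0177·6/12) = 182.7328 × 1.008889 = 184.3571
Value (long) = (F − K)·e^(−rT) = (184.3571 − 199.49) × 0.991189 = -14.9996
Short position value = −(long value) = ¥15.00

¥15.00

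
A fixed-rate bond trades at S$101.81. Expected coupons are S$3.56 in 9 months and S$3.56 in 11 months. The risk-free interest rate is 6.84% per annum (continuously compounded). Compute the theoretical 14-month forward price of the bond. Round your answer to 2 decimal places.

PV(coupons) I = 3.56·e^(−0.0684·9/12) + 3.56·e^(−0.0684·11/12)
I = 3.3820 + 3.3436 = 6.7256
F = (S − I)·e^(rT) = (101.81 − 6.7256) · e^(0.0684·14/12)
= 95.0844 · e^0.079800 = 95.0844 × 1.083070 = S$102.98

S$102.98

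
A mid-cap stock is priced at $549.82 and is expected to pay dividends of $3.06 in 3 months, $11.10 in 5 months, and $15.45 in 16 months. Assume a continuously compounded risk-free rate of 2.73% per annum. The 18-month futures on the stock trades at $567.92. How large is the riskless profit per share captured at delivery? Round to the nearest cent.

PV(dividends) I = 3.06·e^(−0.0273·3/12) + 11.10·e^(−0.0273·5/12) + 15.45·e^(−0.0273·16/12) = 28.9114
Fair futures F* = (S − I)·e^(rT) = (549.82 − 28.9114)·e^0.040950 = 520.9086 × 1.041800 = 542.6826
Market $567.92 > fair 542.6826: forward overpriced → cash-and-carry (borrow at r, buy the stock and collect the dividends, short the forward).
Profit at T = |F_mkt − F*| = |567.92 − 542.6826| = $25.24 per share

$25.24 per share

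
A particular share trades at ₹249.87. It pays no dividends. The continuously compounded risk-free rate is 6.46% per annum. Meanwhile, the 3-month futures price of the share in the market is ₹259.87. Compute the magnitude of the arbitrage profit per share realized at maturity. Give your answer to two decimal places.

₹5.93 per share

Fair futures: F* = S·e^(carry·T), with carry = r = 0.0646
F* = 249.87 · e^(0.0646 × 3/12) = 249.87 · e^0.016150 = 249.87 × 1.016281 = ₹253.9381
Market ₹259.87 > fair ₹253.9381: forward overpriced → cash-and-carry (buy spot, short the forward).
At maturity, profit = |F_mkt − F*| = |259.87 − 253.9381| = ₹5.93 per share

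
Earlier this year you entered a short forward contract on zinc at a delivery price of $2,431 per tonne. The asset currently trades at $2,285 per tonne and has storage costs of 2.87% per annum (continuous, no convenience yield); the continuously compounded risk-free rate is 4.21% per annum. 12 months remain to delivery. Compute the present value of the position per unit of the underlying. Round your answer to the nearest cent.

-$20.75 per tonne

Current fair forward for the remaining 12 months: F = S·e^((r + u)·T), (r + u) = 0.0421 + 0.0287 = 0.0708
F = 2285 · e^(0.0708 × 12/12) = 2285 × 1.07336653 = 2452.6425
Value of long forward = (F − K)·e^(−rT) = (2452.6425 − 2431) · e^(−0.0421·12/12)
= 21.6425 × 0.95877390 = 20.75
Short position value = −(long value) = -$20.75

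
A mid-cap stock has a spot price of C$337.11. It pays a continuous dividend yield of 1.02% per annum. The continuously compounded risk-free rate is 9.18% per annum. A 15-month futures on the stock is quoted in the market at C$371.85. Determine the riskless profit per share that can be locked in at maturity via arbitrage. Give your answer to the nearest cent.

Fair futures: F* = S·e^(carry·T), with carry = (r − q) = 0.0918 − 0.0102 = 0.0816
F* = 337.11 · e^(0.0816 × 15/12) = 337.11 · e^0.102000 = 337.11 × 1.107383 = C$373.3099
Market C$371.85 < fair C$373.3099: forward underpriced → reverse cash-and-carry (short spot, go long the forward).
At maturity, profit = |F_mkt − F*| = |371.85 − 373.3099| = C$1.46 per share

C$1.46 per share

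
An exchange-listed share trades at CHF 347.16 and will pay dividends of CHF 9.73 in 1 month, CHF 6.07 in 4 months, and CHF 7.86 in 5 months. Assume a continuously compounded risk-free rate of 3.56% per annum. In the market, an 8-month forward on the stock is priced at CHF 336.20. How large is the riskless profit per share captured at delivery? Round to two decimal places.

CHF 4.71 per share

PV(dividends) I = 9.73·e^(−0.0356·1/12) + 6.07·e^(−0.0356·4/12) + 7.86·e^(−0.0356·5/12) = 23.4438
Fair forward F* = (S − I)·e^(rT) = (347.16 − 23.4438)·e^0.023733 = 323.7162 × 1.024017 = 331.4909
Market CHF 336.20 > fair 331.4909: forward overpriced → cash-and-carry (borrow at r, buy the stock and collect the dividends, short the forward).
Profit at T = |F_mkt − F*| = |336.20 − 331.4909| = CHF 4.71 per share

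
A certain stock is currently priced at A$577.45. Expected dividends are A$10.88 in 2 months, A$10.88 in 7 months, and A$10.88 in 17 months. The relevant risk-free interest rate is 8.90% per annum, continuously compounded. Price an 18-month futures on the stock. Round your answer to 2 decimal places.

A$624.91

PV(dividends) I = 10.88·e^(−0.0890·2/12) + 10.88·e^(−0.0890·7/12) + 10.88·e^(−0.0890·17/12)
I = 10.7198 + 10.3296 + 9.5912 = 30.6406
F = (S − I)·e^(rT) = (577.45 − 30.6406) · e^(0.0890·18/12)
= 546.8094 · e^0.133500 = 546.8094 × 1.142821 = A$624.91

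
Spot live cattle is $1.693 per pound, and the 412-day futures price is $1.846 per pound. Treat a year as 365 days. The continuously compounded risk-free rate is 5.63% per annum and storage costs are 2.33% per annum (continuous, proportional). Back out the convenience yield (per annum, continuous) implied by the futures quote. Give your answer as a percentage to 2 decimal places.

F = S·e^((r+u−y)T) ⇒ (r+u−y) = ln(F/S)/T
ln(1.846/1.693) = 0.086519; /T ⇒ 0.076649
y = r + u − ln(F/S)/T = 0.0563 + 0.0233 − 0.076649 = 0.002951
y = 0.30%

0.30%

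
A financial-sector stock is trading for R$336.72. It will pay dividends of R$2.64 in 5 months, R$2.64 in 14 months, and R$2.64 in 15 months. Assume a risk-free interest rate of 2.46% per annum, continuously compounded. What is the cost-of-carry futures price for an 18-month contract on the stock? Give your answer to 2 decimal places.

PV(dividends) I = 2.64·e^(−0.0246·5/12) + 2.64·e^(−0.0246·14/12) + 2.64·e^(−0.0246·15/12)
I = 2.6131 + 2.5653 + 2.5601 = 7.7385
F = (S − I)·e^(rT) = (336.72 − 7.7385) · e^(0.0246·18/12)
= 328.9815 · e^0.036900 = 328.9815 × 1.037589 = R$341.35

R$341.35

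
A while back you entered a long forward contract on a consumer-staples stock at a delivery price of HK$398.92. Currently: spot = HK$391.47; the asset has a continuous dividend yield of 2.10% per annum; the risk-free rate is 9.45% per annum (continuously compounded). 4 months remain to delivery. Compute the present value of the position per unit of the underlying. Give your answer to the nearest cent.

HK$2.19

Current fair forward for the remaining 4 months: F = S·e^((r − q)·T), (r − q) = 0.0945 − 0.0210 = 0.0735
F = 391.47 · e^(0.0735 × 4/12) = 391.47 × 1.024803 = 401.1796
Value of long forward = (F − K)·e^(−rT) = (401.1796 − 398.92) · e^(−0.0945·4/12)
= 2.2596 × 0.968991 = 2.19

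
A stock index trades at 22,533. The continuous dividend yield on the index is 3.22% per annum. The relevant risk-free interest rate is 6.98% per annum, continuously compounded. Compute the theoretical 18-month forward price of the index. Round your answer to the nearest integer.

23,840

F = S·e^((r − q)T) = 22533 · e^((0.0698 − 0.0322) × 18/12)
= 22533 · e^0.056400 = 22533 × 1.058021
F = 23,840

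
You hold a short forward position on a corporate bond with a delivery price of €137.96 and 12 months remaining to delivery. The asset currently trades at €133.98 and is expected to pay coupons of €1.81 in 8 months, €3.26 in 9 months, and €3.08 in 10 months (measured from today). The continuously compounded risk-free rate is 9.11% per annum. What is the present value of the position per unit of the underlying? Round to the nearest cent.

PV(remaining coupons) I = 1.81·e^(−0.0911·8/12) + 3.26·e^(−0.0911·9/12) + 3.08·e^(−0.0911·10/12) = 7.6029
Current forward F = (S − I)·e^(rT) = (133.98 − 7.6029)·e^(0.0911·12/12) = 126.3771 × 1.095379 = 138.4308
Value (long) = (F − K)·e^(−rT) = (138.4308 − 137.96) × 0.912926 = 0.4298
Short position value = −(long value) = -€0.43

-€0.43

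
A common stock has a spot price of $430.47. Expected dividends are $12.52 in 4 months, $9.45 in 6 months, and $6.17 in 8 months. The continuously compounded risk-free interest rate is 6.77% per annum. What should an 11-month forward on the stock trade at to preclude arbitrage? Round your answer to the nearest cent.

$429.01

PV(dividends) I = 12.52·e^(−0.0677·4/12) + 9.45·e^(−0.0677·6/12) + 6.17·e^(−0.0677·8/12)
I = 12.2406 + 9.1355 + 5.8977 = 27.2738
F = (S − I)·e^(rT) = (430.47 − 27.2738) · e^(0.0677·11/12)
= 403.1962 · e^0.062058 = 403.1962 × 1.064024 = $429.01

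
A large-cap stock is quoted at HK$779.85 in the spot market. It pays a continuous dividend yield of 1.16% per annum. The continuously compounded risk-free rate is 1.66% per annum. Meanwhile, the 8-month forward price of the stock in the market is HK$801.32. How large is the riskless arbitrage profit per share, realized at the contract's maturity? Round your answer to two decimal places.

HK$18.87 per share

Fair forward: F* = S·e^(carry·T), with carry = (r − q) = 0.0166 − 0.0116 = 0.0050
F* = 779.85 · e^(0.0050 × 8/12) = 779.85 · e^0.003333 = 779.85 × 1.003339 = HK$782.4539
Market HK$801.32 > fair HK$782.4539: forward overpriced → cash-and-carry (buy spot, short the forward).
At maturity, profit = |F_mkt − F*| = |801.32 − 782.4539| = HK$18.87 per share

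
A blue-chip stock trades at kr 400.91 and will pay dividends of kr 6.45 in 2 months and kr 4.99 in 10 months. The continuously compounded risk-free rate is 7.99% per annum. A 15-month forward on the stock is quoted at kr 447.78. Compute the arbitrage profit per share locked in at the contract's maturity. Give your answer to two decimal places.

PV(dividends) I = 6.45·e^(−0.0799·2/12) + 4.99·e^(−0.0799·10/12) = 11.0332
Fair forward F* = (S − I)·e^(rT) = (400.91 − 11.0332)·e^0.099875 = 389.8768 × 1.105033 = 430.8267
Market kr 447.78 > fair 430.8267: forward overpriced → cash-and-carry (borrow at r, buy the stock and collect the dividends, short the forward).
Profit at T = |F_mkt − F*| = |447.78 − 430.8267| = kr 16.95 per share

kr 16.95 per share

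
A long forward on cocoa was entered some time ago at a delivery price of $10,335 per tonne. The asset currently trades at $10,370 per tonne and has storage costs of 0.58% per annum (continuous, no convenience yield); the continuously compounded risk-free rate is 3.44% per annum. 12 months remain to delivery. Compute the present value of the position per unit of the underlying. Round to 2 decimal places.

Current fair forward for the remaining 12 months: F = S·e^((r + u)·T), (r + u) = 0.0344 + 0.0058 = 0.0402
F = 10370 · e^(0.0402 × 12/12) = 10370 × 1.04101896 = 10795.3666
Value of long forward = (F − K)·e^(−rT) = (10795.3666 − 10335) · e^(−0.0344·12/12)
= 460.3666 × 0.96618495 = 444.80

$444.80 per tonne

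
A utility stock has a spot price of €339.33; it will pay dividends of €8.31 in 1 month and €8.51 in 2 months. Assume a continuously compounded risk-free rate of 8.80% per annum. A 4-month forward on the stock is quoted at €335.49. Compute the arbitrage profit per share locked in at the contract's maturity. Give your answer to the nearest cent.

PV(dividends) I = 8.31·e^(−0.0880·1/12) + 8.51·e^(−0.0880·2/12) = 16.6354
Fair forward F* = (S − I)·e^(rT) = (339.33 − 16.6354)·e^0.029333 = 322.6946 × 1.029767 = 332.3003
Market €335.49 > fair 332.3003: forward overpriced → cash-and-carry (borrow at r, buy the stock and collect the dividends, short the forward).
Profit at T = |F_mkt − F*| = |335.49 − 332.3003| = €3.19 per share

€3.19 per share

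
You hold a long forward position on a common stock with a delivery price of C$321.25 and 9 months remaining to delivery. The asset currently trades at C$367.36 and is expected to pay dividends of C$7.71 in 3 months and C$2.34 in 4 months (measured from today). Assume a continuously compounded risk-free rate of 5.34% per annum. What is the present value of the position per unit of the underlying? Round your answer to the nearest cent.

PV(remaining dividends) I = 7.71·e^(−0.0534·3/12) + 2.34·e^(−0.0534·4/12) = 9.9065
Current forward F = (S − I)·e^(rT) = (367.36 − 9.9065)·e^(0.0534·9/12) = 357.4535 × 1.040863 = 372.0601
Value (long) = (F − K)·e^(−rT) = (372.0601 − 321.25) × 0.960741 = 48.8153
Value = C$48.82

C$48.82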